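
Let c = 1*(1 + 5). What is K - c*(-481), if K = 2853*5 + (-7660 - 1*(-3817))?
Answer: 13308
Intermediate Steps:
c = 6 (c = 1*6 = 6)
K = 10422 (K = 14265 + (-7660 + 3817) = 14265 - 3843 = 10422)
K - c*(-481) = 10422 - 6*(-481) = 10422 - 1*(-2886) = 10422 + 2886 = 13308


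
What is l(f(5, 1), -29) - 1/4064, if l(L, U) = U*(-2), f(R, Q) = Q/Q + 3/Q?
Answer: 235711/4064 ≈ 58.000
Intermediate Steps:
f(R, Q) = 1 + 3/Q
l(L, U) = -2*U
l(f(5, 1), -29) - 1/4064 = -2*(-29) - 1/4064 = 58 - 1*1/4064 = 58 - 1/4064 = 235711/4064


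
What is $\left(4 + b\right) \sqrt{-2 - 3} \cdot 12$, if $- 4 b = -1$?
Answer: $51 i \sqrt{5} \approx 114.04 i$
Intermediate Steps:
$b = \frac{1}{4}$ ($b = \left(- \frac{1}{4}\right) \left(-1\right) = \frac{1}{4} \approx 0.25$)
$\left(4 + b\right) \sqrt{-2 - 3} \cdot 12 = \left(4 + \frac{1}{4}\right) \sqrt{-2 - 3} \cdot 12 = \frac{17 \sqrt{-5}}{4} \cdot 12 = \frac{17 i \sqrt{5}}{4} \cdot 12 = 51 i \sqrt{5}$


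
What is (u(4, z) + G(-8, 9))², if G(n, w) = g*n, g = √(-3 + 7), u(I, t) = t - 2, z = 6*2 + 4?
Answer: 4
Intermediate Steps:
z = 16 (z = 12 + 4 = 16)
u(I, t) = -2 + t
g = 2 (g = √4 = 2)
G(n, w) = 2*n
(u(4, z) + G(-8, 9))² = ((-2 + 16) + 2*(-8))² = (14 - 16)² = (-2)² = 4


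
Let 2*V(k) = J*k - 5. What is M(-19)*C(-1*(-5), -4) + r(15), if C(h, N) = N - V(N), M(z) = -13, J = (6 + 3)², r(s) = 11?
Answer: -4151/2 ≈ -2075.5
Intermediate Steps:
J = 81 (J = 9² = 81)
V(k) = -5/2 + 81*k/2 (V(k) = (81*k - 5)/2 = (-5 + 81*k)/2 = -5/2 + 81*k/2)
C(h, N) = 5/2 - 79*N/2 (C(h, N) = N - (-5/2 + 81*N/2) = N + (5/2 - 81*N/2) = 5/2 - 79*N/2)
M(-19)*C(-1*(-5), -4) + r(15) = -13*(5/2 - 79/2*(-4)) + 11 = -13*(5/2 + 158) + 11 = -13*321/2 + 11 = -4173/2 + 11 = -4151/2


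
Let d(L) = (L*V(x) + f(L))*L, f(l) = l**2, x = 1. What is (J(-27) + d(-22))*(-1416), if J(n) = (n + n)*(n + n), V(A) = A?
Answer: 10263168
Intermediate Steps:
J(n) = 4*n**2 (J(n) = (2*n)*(2*n) = 4*n**2)
d(L) = L*(L + L**2) (d(L) = (L*1 + L**2)*L = (L + L**2)*L = L*(L + L**2))
(J(-27) + d(-22))*(-1416) = (4*(-27)**2 + (-22)**2*(1 - 22))*(-1416) = (4*729 + 484*(-21))*(-1416) = (2916 - 10164)*(-1416) = -7248*(-1416) = 10263168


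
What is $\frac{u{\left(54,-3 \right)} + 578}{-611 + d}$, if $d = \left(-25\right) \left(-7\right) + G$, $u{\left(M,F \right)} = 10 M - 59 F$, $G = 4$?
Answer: $- \frac{1295}{432} \approx -2.9977$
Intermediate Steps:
$u{\left(M,F \right)} = - 59 F + 10 M$
$d = 179$ ($d = \left(-25\right) \left(-7\right) + 4 = 175 + 4 = 179$)
$\frac{u{\left(54,-3 \right)} + 578}{-611 + d} = \frac{\left(\left(-59\right) \left(-3\right) + 10 \cdot 54\right) + 578}{-611 + 179} = \frac{\left(177 + 540\right) + 578}{-432} = \left(717 + 578\right) \left(- \frac{1}{432}\right) = 1295 \left(- \frac{1}{432}\right) = - \frac{1295}{432}$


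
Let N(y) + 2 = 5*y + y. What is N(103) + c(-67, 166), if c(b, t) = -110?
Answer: 506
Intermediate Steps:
N(y) = -2 + 6*y (N(y) = -2 + (5*y + y) = -2 + 6*y)
N(103) + c(-67, 166) = (-2 + 6*103) - 110 = (-2 + 618) - 110 = 616 - 110 = 506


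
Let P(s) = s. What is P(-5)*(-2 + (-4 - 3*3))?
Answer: 75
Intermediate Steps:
P(-5)*(-2 + (-4 - 3*3)) = -5*(-2 + (-4 - 3*3)) = -5*(-2 + (-4 - 9)) = -5*(-2 - 13) = -5*(-15) = 75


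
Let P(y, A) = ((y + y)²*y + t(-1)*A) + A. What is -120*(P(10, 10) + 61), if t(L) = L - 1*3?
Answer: -483720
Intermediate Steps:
t(L) = -3 + L (t(L) = L - 3 = -3 + L)
P(y, A) = -3*A + 4*y³ (P(y, A) = ((y + y)²*y + (-3 - 1)*A) + A = ((2*y)²*y - 4*A) + A = ((4*y²)*y - 4*A) + A = (4*y³ - 4*A) + A = (-4*A + 4*y³) + A = -3*A + 4*y³)
-120*(P(10, 10) + 61) = -120*((-3*10 + 4*10³) + 61) = -120*((-30 + 4*1000) + 61) = -120*((-30 + 4000) + 61) = -120*(3970 + 61) = -120*4031 = -483720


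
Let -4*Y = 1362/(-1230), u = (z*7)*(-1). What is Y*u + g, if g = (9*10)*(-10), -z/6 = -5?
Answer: -78567/82 ≈ -958.13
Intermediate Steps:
z = 30 (z = -6*(-5) = 30)
u = -210 (u = (30*7)*(-1) = 210*(-1) = -210)
Y = 227/820 (Y = -681/(2*(-1230)) = -681*(-1)/(2*1230) = -¼*(-227/205) = 227/820 ≈ 0.27683)
g = -900 (g = 90*(-10) = -900)
Y*u + g = (227/820)*(-210) - 900 = -4767/82 - 900 = -78567/82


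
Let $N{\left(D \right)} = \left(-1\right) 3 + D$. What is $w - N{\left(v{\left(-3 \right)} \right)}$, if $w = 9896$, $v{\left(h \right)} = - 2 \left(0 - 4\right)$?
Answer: $9891$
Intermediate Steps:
$v{\left(h \right)} = 8$ ($v{\left(h \right)} = \left(-2\right) \left(-4\right) = 8$)
$N{\left(D \right)} = -3 + D$
$w - N{\left(v{\left(-3 \right)} \right)} = 9896 - \left(-3 + 8\right) = 9896 - 5 = 9891$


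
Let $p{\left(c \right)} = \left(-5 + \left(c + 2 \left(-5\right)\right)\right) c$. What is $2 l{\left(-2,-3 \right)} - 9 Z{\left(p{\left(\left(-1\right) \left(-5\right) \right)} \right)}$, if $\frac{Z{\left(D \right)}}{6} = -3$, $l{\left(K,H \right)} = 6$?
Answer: $174$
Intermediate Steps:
$p{\left(c \right)} = c \left(-15 + c\right)$ ($p{\left(c \right)} = \left(-5 + \left(c - 10\right)\right) c = \left(-5 + \left(-10 + c\right)\right) c = \left(-15 + c\right) c = c \left(-15 + c\right)$)
$Z{\left(D \right)} = -18$ ($Z{\left(D \right)} = 6 \left(-3\right) = -18$)
$2 l{\left(-2,-3 \right)} - 9 Z{\left(p{\left(\left(-1\right) \left(-5\right) \right)} \right)} = 2 \cdot 6 - -162 = 12 + 162 = 174$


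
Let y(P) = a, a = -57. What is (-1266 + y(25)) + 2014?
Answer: 691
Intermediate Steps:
y(P) = -57
(-1266 + y(25)) + 2014 = (-1266 - 57) + 2014 = -1323 + 2014 = 691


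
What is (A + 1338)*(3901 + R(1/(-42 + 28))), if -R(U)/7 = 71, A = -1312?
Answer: 88504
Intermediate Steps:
R(U) = -497 (R(U) = -7*71 = -497)
(A + 1338)*(3901 + R(1/(-42 + 28))) = (-1312 + 1338)*(3901 - 497) = 26*3404 = 88504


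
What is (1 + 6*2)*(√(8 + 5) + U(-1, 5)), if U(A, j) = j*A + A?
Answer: -78 + 13*√13 ≈ -31.128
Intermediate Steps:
U(A, j) = A + A*j (U(A, j) = A*j + A = A + A*j)
(1 + 6*2)*(√(8 + 5) + U(-1, 5)) = (1 + 6*2)*(√(8 + 5) - (1 + 5)) = (1 + 12)*(√13 - 1*6) = 13*(√13 - 6) = 13*(-6 + √13) = -78 + 13*√13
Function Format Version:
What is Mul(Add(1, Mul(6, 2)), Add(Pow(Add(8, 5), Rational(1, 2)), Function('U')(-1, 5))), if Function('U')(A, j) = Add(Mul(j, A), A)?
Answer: Add(-78, Mul(13, Pow(13, Rational(1, 2)))) ≈ -31.128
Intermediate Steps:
Function('U')(A, j) = Add(A, Mul(A, j)) (Function('U')(A, j) = Add(Mul(A, j), A) = Add(A, Mul(A, j)))
Mul(Add(1, Mul(6, 2)), Add(Pow(Add(8, 5), Rational(1, 2)), Function('U')(-1, 5))) = Mul(Add(1, Mul(6, 2)), Add(Pow(Add(8, 5), Rational(1, 2)), Mul(-1, Add(1, 5)))) = Mul(Add(1, 12), Add(Pow(13, Rational(1, 2)), Mul(-1, 6))) = Mul(13, Add(Pow(13, Rational(1, 2)), -6)) = Mul(13, Add(-6, Pow(13, Rational(1, 2)))) = Add(-78, Mul(13, Pow(13, Rational(1, 2))))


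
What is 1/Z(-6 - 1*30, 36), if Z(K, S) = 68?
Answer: 1/68 ≈ 0.014706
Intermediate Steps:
1/Z(-6 - 1*30, 36) = 1/68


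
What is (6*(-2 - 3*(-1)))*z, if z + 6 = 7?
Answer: 6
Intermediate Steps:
z = 1 (z = -6 + 7 = 1)
(6*(-2 - 3*(-1)))*z = (6*(-2 - 3*(-1)))*1 = (6*(-2 + 3))*1 = (6*1)*1 = 6*1 = 6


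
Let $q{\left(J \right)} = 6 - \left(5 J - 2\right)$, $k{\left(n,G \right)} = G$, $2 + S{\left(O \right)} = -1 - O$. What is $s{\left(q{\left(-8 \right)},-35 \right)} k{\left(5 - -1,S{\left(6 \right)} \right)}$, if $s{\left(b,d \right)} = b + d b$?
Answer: $14688$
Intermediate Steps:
$S{\left(O \right)} = -3 - O$ ($S{\left(O \right)} = -2 - \left(1 + O\right) = -3 - O$)
$q{\left(J \right)} = 8 - 5 J$ ($q{\left(J \right)} = 6 - \left(-2 + 5 J\right) = 8 - 5 J$)
$s{\left(b,d \right)} = b + b d$
$s{\left(q{\left(-8 \right)},-35 \right)} k{\left(5 - -1,S{\left(6 \right)} \right)} = \left(8 - -40\right) \left(1 - 35\right) \left(-3 - 6\right) = \left(8 + 40\right) \left(-34\right) \left(-3 - 6\right) = 48 \left(-34\right) \left(-9\right) = \left(-1632\right) \left(-9\right) = 14688$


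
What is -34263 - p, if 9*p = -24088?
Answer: -284279/9 ≈ -31587.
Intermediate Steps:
p = -24088/9 (p = (⅑)*(-24088) = -24088/9 ≈ -2676.4)
-34263 - p = -34263 - 1*(-24088/9) = -34263 + 24088/9 = -284279/9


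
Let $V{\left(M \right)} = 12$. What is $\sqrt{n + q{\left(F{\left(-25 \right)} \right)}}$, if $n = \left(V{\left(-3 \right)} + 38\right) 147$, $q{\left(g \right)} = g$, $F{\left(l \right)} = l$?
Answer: $5 \sqrt{293} \approx 85.586$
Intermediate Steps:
$n = 7350$ ($n = \left(12 + 38\right) 147 = 50 \cdot 147 = 7350$)
$\sqrt{n + q{\left(F{\left(-25 \right)} \right)}} = \sqrt{7350 - 25} = \sqrt{7325} = 5 \sqrt{293}$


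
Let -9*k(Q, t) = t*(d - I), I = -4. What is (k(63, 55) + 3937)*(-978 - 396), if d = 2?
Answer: -5359058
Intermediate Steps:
k(Q, t) = -2*t/3 (k(Q, t) = -t*(2 - 1*(-4))/9 = -t*(2 + 4)/9 = -t*6/9 = -2*t/3)
(k(63, 55) + 3937)*(-978 - 396) = (-2/3*55 + 3937)*(-978 - 396) = (-110/3 + 3937)*(-1374) = (11701/3)*(-1374) = -5359058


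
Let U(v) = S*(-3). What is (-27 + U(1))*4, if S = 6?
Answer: -180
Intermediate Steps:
U(v) = -18 (U(v) = 6*(-3) = -18)
(-27 + U(1))*4 = (-27 - 18)*4 = -45*4 = -180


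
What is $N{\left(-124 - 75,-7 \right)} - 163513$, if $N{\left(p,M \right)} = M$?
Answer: $-163520$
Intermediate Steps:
$N{\left(-124 - 75,-7 \right)} - 163513 = -7 - 163513 = -163520$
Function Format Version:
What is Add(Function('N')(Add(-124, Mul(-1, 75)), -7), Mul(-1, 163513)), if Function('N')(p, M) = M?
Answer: -163520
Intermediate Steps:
Add(Function('N')(Add(-124, Mul(-1, 75)), -7), Mul(-1, 163513)) = Add(-7, Mul(-1, 163513)) = Add(-7, -163513) = -163520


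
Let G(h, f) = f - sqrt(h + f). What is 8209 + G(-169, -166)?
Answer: 8043 - I*sqrt(335) ≈ 8043.0 - 18.303*I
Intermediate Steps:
G(h, f) = f - sqrt(f + h)
8209 + G(-169, -166) = 8209 + (-166 - sqrt(-166 - 169)) = 8209 + (-166 - sqrt(-335)) = 8209 + (-166 - I*sqrt(335)) = 8043 - I*sqrt(335)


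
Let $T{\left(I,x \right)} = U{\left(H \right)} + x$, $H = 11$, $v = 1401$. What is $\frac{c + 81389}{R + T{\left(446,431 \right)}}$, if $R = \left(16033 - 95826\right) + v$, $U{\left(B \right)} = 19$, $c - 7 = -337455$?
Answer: $\frac{256059}{77942} \approx 3.2853$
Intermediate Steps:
$c = -337448$ ($c = 7 - 337455 = -337448$)
$T{\left(I,x \right)} = 19 + x$
$R = -78392$ ($R = \left(16033 - 95826\right) + 1401 = -79793 + 1401 = -78392$)
$\frac{c + 81389}{R + T{\left(446,431 \right)}} = \frac{-337448 + 81389}{-78392 + \left(19 + 431\right)} = - \frac{256059}{-78392 + 450} = - \frac{256059}{-77942} = \left(-256059\right) \left(- \frac{1}{77942}\right) = \frac{256059}{77942}$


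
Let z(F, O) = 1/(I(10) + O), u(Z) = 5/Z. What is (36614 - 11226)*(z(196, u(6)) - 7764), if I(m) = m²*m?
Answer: -1183660001832/6005 ≈ -1.9711e+8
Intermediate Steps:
I(m) = m³
z(F, O) = 1/(1000 + O) (z(F, O) = 1/(10³ + O) = 1/(1000 + O))
(36614 - 11226)*(z(196, u(6)) - 7764) = (36614 - 11226)*(1/(1000 + 5/6) - 7764) = 25388*(1/(1000 + 5*(⅙)) - 7764) = 25388*(1/(1000 + ⅚) - 7764) = 25388*(1/(6005/6) - 7764) = 25388*(6/6005 - 7764) = 25388*(-46622814/6005) = -1183660001832/6005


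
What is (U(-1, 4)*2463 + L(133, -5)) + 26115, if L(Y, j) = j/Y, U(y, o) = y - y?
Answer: 3473290/133 ≈ 26115.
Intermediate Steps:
U(y, o) = 0
(U(-1, 4)*2463 + L(133, -5)) + 26115 = (0*2463 - 5/133) + 26115 = (0 - 5*1/133) + 26115 = (0 - 5/133) + 26115 = -5/133 + 26115 = 3473290/133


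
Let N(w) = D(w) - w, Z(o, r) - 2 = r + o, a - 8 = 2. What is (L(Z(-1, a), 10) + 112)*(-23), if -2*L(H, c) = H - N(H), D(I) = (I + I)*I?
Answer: -5106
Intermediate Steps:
D(I) = 2*I² (D(I) = (2*I)*I = 2*I²)
a = 10 (a = 8 + 2 = 10)
Z(o, r) = 2 + o + r (Z(o, r) = 2 + (r + o) = 2 + (o + r) = 2 + o + r)
N(w) = -w + 2*w² (N(w) = 2*w² - w = -w + 2*w²)
L(H, c) = -H/2 + H*(-1 + 2*H)/2 (L(H, c) = -(H - H*(-1 + 2*H))/2 = -H/2 + H*(-1 + 2*H)/2)
(L(Z(-1, a), 10) + 112)*(-23) = ((2 - 1 + 10)*(-1 + (2 - 1 + 10)) + 112)*(-23) = (11*(-1 + 11) + 112)*(-23) = (11*10 + 112)*(-23) = (110 + 112)*(-23) = 222*(-23) = -5106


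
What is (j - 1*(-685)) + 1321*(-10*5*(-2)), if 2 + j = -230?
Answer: 132553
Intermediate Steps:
j = -232 (j = -2 - 230 = -232)
(j - 1*(-685)) + 1321*(-10*5*(-2)) = (-232 - 1*(-685)) + 1321*(-10*5*(-2)) = (-232 + 685) + 1321*(-(-100)) = 453 + 1321*(-10*(-10)) = 453 + 1321*100 = 453 + 132100 = 132553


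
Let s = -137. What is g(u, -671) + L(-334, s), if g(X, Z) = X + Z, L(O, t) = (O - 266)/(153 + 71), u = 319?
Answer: -9931/28 ≈ -354.68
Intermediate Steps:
L(O, t) = -19/16 + O/224 (L(O, t) = (-266 + O)/224 = (-266 + O)*(1/224) = -19/16 + O/224)
g(u, -671) + L(-334, s) = (319 - 671) + (-19/16 + (1/224)*(-334)) = -352 + (-19/16 - 167/112) = -352 - 75/28 = -9931/28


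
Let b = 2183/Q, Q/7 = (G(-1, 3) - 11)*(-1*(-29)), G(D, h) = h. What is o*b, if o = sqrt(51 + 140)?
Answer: -2183*sqrt(191)/1624 ≈ -18.577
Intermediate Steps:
o = sqrt(191) ≈ 13.820
Q = -1624 (Q = 7*((3 - 11)*(-1*(-29))) = 7*(-8*29) = 7*(-232) = -1624)
b = -2183/1624 (b = 2183/(-1624) = 2183*(-1/1624) = -2183/1624 ≈ -1.3442)
o*b = sqrt(191)*(-2183/1624) = -2183*sqrt(191)/1624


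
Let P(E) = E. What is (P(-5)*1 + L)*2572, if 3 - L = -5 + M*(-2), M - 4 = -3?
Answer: 12860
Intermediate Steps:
M = 1 (M = 4 - 3 = 1)
L = 10 (L = 3 - (-5 + 1*(-2)) = 3 - (-5 - 2) = 3 - 1*(-7) = 3 + 7 = 10)
(P(-5)*1 + L)*2572 = (-5*1 + 10)*2572 = (-5 + 10)*2572 = 5*2572 = 12860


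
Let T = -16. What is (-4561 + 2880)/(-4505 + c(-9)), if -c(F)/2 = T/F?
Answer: 15129/40577 ≈ 0.37285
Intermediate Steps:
c(F) = 32/F (c(F) = -(-32)/F = 32/F)
(-4561 + 2880)/(-4505 + c(-9)) = (-4561 + 2880)/(-4505 + 32/(-9)) = -1681/(-4505 + 32*(-1/9)) = -1681/(-4505 - 32/9) = -1681/(-40577/9) = -1681*(-9/40577) = 15129/40577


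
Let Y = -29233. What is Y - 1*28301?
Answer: -57534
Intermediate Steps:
Y - 1*28301 = -29233 - 1*28301 = -29233 - 28301 = -57534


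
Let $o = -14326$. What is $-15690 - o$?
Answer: $-1364$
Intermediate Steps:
$-15690 - o = -15690 - -14326 = -15690 + 14326 = -1364$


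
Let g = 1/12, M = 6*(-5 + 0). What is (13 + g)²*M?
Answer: -123245/24 ≈ -5135.2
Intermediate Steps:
M = -30 (M = 6*(-5) = -30)
g = 1/12 ≈ 0.083333
(13 + g)²*M = (13 + 1/12)²*(-30) = (157/12)²*(-30) = (24649/144)*(-30) = -123245/24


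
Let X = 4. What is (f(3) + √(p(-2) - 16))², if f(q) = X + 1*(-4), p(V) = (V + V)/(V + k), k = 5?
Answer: -52/3 ≈ -17.333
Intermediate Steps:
p(V) = 2*V/(5 + V) (p(V) = (V + V)/(V + 5) = (2*V)/(5 + V) = 2*V/(5 + V))
f(q) = 0 (f(q) = 4 + 1*(-4) = 4 - 4 = 0)
(f(3) + √(p(-2) - 16))² = (0 + √(2*(-2)/(5 - 2) - 16))² = (0 + √(2*(-2)/3 - 16))² = (0 + √(2*(-2)*(⅓) - 16))² = (0 + √(-4/3 - 16))² = (0 + √(-52/3))² = (0 + 2*I*√39/3)² = (2*I*√39/3)² = -52/3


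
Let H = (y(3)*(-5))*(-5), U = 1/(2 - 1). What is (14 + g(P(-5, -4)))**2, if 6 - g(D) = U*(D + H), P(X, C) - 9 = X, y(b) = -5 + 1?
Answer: 13456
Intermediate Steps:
y(b) = -4
P(X, C) = 9 + X
U = 1 (U = 1/1 = 1)
H = -100 (H = -4*(-5)*(-5) = 20*(-5) = -100)
g(D) = 106 - D (g(D) = 6 - (D - 100) = 6 - (-100 + D) = 6 + (100 - D) = 106 - D)
(14 + g(P(-5, -4)))**2 = (14 + (106 - (9 - 5)))**2 = (14 + (106 - 1*4))**2 = (14 + (106 - 4))**2 = (14 + 102)**2 = 116**2 = 13456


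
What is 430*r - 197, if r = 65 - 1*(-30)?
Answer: 40653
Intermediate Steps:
r = 95 (r = 65 + 30 = 95)
430*r - 197 = 430*95 - 197 = 40850 - 197 = 40653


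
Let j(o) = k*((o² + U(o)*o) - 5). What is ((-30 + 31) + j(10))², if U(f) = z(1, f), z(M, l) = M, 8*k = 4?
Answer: 11449/4 ≈ 2862.3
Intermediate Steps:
k = ½ (k = (⅛)*4 = ½ ≈ 0.50000)
U(f) = 1
j(o) = -5/2 + o/2 + o²/2 (j(o) = ((o² + 1*o) - 5)/2 = ((o² + o) - 5)/2 = ((o + o²) - 5)/2 = (-5 + o + o²)/2 = -5/2 + o/2 + o²/2)
((-30 + 31) + j(10))² = ((-30 + 31) + (-5/2 + (½)*10 + (½)*10²))² = (1 + (-5/2 + 5 + (½)*100))² = (1 + (-5/2 + 5 + 50))² = (1 + 105/2)² = (107/2)² = 11449/4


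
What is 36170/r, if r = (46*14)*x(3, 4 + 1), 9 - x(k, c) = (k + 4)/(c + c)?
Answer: 90425/13363 ≈ 6.7668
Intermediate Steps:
x(k, c) = 9 - (4 + k)/(2*c) (x(k, c) = 9 - (k + 4)/(c + c) = 9 - (4 + k)/(2*c))
r = 26726/5 (r = (46*14)*((-4 - 1*3 + 18*(4 + 1))/(2*(4 + 1))) = 644*((½)*(-4 - 3 + 18*5)/5) = 644*((½)*(⅕)*(-4 - 3 + 90)) = 644*((½)*(⅕)*83) = 644*(83/10) = 26726/5 ≈ 5345.2)
36170/r = 36170/(26726/5) = 36170*(5/26726) = 90425/13363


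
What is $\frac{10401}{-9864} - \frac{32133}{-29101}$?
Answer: $\frac{4760137}{95684088} \approx 0.049748$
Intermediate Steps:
$\frac{10401}{-9864} - \frac{32133}{-29101} = 10401 \left(- \frac{1}{9864}\right) - - \frac{32133}{29101} = - \frac{3467}{3288} + \frac{32133}{29101} = \frac{4760137}{95684088}$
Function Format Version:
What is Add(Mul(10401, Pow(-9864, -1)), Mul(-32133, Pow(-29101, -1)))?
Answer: Rational(4760137, 95684088) ≈ 0.049748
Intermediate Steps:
Add(Mul(10401, Pow(-9864, -1)), Mul(-32133, Pow(-29101, -1))) = Add(Mul(10401, Rational(-1, 9864)), Mul(-32133, Rational(-1, 29101))) = Add(Rational(-3467, 3288), Rational(32133, 29101)) = Rational(4760137, 95684088)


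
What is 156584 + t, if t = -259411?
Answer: -102827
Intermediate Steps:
156584 + t = 156584 - 259411 = -102827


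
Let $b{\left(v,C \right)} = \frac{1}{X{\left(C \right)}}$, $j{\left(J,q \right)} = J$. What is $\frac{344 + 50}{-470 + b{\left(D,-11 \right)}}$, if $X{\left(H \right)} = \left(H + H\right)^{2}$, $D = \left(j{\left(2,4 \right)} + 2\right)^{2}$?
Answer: $- \frac{190696}{227479} \approx -0.8383$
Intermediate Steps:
$D = 16$ ($D = \left(2 + 2\right)^{2} = 4^{2} = 16$)
$X{\left(H \right)} = 4 H^{2}$ ($X{\left(H \right)} = \left(2 H\right)^{2} = 4 H^{2}$)
$b{\left(v,C \right)} = \frac{1}{4 C^{2}}$
$\frac{344 + 50}{-470 + b{\left(D,-11 \right)}} = \frac{344 + 50}{-470 + \frac{1}{4 \cdot 121}} = \frac{394}{-470 + \frac{1}{4} \cdot \frac{1}{121}} = \frac{394}{-470 + \frac{1}{484}} = \frac{394}{- \frac{227479}{484}} = 394 \left(- \frac{484}{227479}\right) = - \frac{190696}{227479}$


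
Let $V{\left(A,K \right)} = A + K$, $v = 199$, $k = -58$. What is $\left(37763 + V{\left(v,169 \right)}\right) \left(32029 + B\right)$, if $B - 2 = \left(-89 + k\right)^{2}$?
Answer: $2045346840$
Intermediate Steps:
$B = 21611$ ($B = 2 + \left(-89 - 58\right)^{2} = 2 + \left(-147\right)^{2} = 2 + 21609 = 21611$)
$\left(37763 + V{\left(v,169 \right)}\right) \left(32029 + B\right) = \left(37763 + \left(199 + 169\right)\right) \left(32029 + 21611\right) = \left(37763 + 368\right) 53640 = 38131 \cdot 53640 = 2045346840$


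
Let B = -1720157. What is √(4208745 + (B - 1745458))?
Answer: 3*√82570 ≈ 862.05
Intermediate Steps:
√(4208745 + (B - 1745458)) = √(4208745 + (-1720157 - 1745458)) = √(4208745 - 3465615) = √743130 = 3*√82570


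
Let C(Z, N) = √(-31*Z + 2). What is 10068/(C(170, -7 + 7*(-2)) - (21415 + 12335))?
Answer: -14158125/47461157 - 839*I*√1317/47461157 ≈ -0.29831 - 0.00064153*I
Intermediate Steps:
C(Z, N) = √(2 - 31*Z)
10068/(C(170, -7 + 7*(-2)) - (21415 + 12335)) = 10068/(√(2 - 31*170) - (21415 + 12335)) = 10068/(√(2 - 5270) - 1*33750) = 10068/(√(-5268) - 33750) = 10068/(2*I*√1317 - 33750) = 10068/(-33750 + 2*I*√1317)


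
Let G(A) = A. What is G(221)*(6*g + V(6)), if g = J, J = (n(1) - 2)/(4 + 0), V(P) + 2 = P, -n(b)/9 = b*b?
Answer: -5525/2 ≈ -2762.5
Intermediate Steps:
n(b) = -9*b² (n(b) = -9*b*b = -9*b²)
V(P) = -2 + P
J = -11/4 (J = (-9*1² - 2)/(4 + 0) = (-9*1 - 2)/4 = (-9 - 2)*(¼) = -11*¼ = -11/4 ≈ -2.7500)
g = -11/4 ≈ -2.7500
G(221)*(6*g + V(6)) = 221*(6*(-11/4) + (-2 + 6)) = 221*(-33/2 + 4) = 221*(-25/2) = -5525/2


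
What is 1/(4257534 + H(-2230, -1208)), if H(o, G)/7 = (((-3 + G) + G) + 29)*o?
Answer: 1/41565434 ≈ 2.4058e-8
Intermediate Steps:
H(o, G) = 7*o*(26 + 2*G) (H(o, G) = 7*((((-3 + G) + G) + 29)*o) = 7*(((-3 + 2*G) + 29)*o) = 7*((26 + 2*G)*o) = 7*(o*(26 + 2*G)) = 7*o*(26 + 2*G))
1/(4257534 + H(-2230, -1208)) = 1/(4257534 + 14*(-2230)*(13 - 1208)) = 1/(4257534 + 14*(-2230)*(-1195)) = 1/(4257534 + 37307900) = 1/41565434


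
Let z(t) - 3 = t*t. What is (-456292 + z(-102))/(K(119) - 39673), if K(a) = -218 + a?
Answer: 445885/39772 ≈ 11.211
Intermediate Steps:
z(t) = 3 + t² (z(t) = 3 + t*t = 3 + t²)
(-456292 + z(-102))/(K(119) - 39673) = (-456292 + (3 + (-102)²))/((-218 + 119) - 39673) = (-456292 + (3 + 10404))/(-99 - 39673) = (-456292 + 10407)/(-39772) = -445885*(-1/39772) = 445885/39772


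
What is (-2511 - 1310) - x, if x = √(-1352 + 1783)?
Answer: -3821 - √431 ≈ -3841.8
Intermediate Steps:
x = √431 ≈ 20.761
(-2511 - 1310) - x = (-2511 - 1310) - √431 = -3821 - √431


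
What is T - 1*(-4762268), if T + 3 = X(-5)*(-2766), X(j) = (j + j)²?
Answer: 4485665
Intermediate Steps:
X(j) = 4*j² (X(j) = (2*j)² = 4*j²)
T = -276603 (T = -3 + (4*(-5)²)*(-2766) = -3 + (4*25)*(-2766) = -3 + 100*(-2766) = -3 - 276600 = -276603)
T - 1*(-4762268) = -276603 - 1*(-4762268) = -276603 + 4762268 = 4485665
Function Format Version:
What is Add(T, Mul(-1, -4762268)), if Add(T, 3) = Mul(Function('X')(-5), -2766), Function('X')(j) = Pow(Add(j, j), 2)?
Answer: 4485665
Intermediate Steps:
Function('X')(j) = Mul(4, Pow(j, 2)) (Function('X')(j) = Pow(Mul(2, j), 2) = Mul(4, Pow(j, 2)))
T = -276603 (T = Add(-3, Mul(Mul(4, Pow(-5, 2)), -2766)) = Add(-3, Mul(Mul(4, 25), -2766)) = Add(-3, Mul(100, -2766)) = Add(-3, -276600) = -276603)
Add(T, Mul(-1, -4762268)) = Add(-276603, Mul(-1, -4762268)) = Add(-276603, 4762268) = 4485665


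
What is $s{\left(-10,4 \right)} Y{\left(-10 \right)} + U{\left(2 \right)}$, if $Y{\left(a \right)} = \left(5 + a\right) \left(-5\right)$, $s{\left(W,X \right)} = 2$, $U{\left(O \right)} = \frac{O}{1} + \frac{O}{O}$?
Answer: $53$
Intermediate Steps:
$U{\left(O \right)} = 1 + O$ ($U{\left(O \right)} = O 1 + 1 = O + 1 = 1 + O$)
$Y{\left(a \right)} = -25 - 5 a$
$s{\left(-10,4 \right)} Y{\left(-10 \right)} + U{\left(2 \right)} = 2 \left(-25 - -50\right) + \left(1 + 2\right) = 2 \left(-25 + 50\right) + 3 = 2 \cdot 25 + 3 = 50 + 3 = 53$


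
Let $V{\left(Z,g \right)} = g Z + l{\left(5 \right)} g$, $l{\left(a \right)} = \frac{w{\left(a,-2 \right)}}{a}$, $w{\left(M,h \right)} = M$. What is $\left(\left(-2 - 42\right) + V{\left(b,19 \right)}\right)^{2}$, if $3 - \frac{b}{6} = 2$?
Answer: $7921$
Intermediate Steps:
$b = 6$ ($b = 18 - 12 = 6$)
$l{\left(a \right)} = 1$ ($l{\left(a \right)} = \frac{a}{a} = 1$)
$V{\left(Z,g \right)} = g + Z g$ ($V{\left(Z,g \right)} = g Z + 1 g = Z g + g = g + Z g$)
$\left(\left(-2 - 42\right) + V{\left(b,19 \right)}\right)^{2} = \left(\left(-2 - 42\right) + 19 \left(1 + 6\right)\right)^{2} = \left(\left(-2 - 42\right) + 19 \cdot 7\right)^{2} = \left(-44 + 133\right)^{2} = 89^{2} = 7921$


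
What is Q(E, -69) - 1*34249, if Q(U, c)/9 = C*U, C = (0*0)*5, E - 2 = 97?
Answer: -34249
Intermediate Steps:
E = 99 (E = 2 + 97 = 99)
C = 0 (C = 0*5 = 0)
Q(U, c) = 0 (Q(U, c) = 9*(0*U) = 9*0 = 0)
Q(E, -69) - 1*34249 = 0 - 1*34249 = 0 - 34249 = -34249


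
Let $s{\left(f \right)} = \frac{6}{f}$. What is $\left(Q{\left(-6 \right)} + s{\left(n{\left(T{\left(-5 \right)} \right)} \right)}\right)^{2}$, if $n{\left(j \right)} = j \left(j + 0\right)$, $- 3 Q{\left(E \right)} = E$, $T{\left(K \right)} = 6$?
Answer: $\frac{169}{36} \approx 4.6944$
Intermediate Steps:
$Q{\left(E \right)} = - \frac{E}{3}$
$n{\left(j \right)} = j^{2}$ ($n{\left(j \right)} = j j = j^{2}$)
$\left(Q{\left(-6 \right)} + s{\left(n{\left(T{\left(-5 \right)} \right)} \right)}\right)^{2} = \left(\left(- \frac{1}{3}\right) \left(-6\right) + \frac{6}{6^{2}}\right)^{2} = \left(2 + \frac{6}{36}\right)^{2} = \left(2 + 6 \cdot \frac{1}{36}\right)^{2} = \left(2 + \frac{1}{6}\right)^{2} = \left(\frac{13}{6}\right)^{2} = \frac{169}{36}$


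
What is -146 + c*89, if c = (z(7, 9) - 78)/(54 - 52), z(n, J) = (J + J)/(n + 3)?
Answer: -35369/10 ≈ -3536.9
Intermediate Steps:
z(n, J) = 2*J/(3 + n) (z(n, J) = (2*J)/(3 + n) = 2*J/(3 + n))
c = -381/10 (c = (2*9/(3 + 7) - 78)/(54 - 52) = (2*9/10 - 78)/2 = (2*9*(⅒) - 78)*(½) = (9/5 - 78)*(½) = -381/5*½ = -381/10 ≈ -38.100)
-146 + c*89 = -146 - 381/10*89 = -146 - 33909/10 = -35369/10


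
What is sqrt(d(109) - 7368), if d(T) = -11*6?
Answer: 3*I*sqrt(826) ≈ 86.221*I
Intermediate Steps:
d(T) = -66
sqrt(d(109) - 7368) = sqrt(-66 - 7368) = sqrt(-7434) = 3*I*sqrt(826)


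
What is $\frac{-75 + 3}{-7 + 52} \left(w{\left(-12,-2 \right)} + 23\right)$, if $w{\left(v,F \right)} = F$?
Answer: $- \frac{168}{5} \approx -33.6$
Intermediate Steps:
$\frac{-75 + 3}{-7 + 52} \left(w{\left(-12,-2 \right)} + 23\right) = \frac{-75 + 3}{-7 + 52} \left(-2 + 23\right) = - \frac{72}{45} \cdot 21 = \left(-72\right) \frac{1}{45} \cdot 21 = \left(- \frac{8}{5}\right) 21 = - \frac{168}{5}$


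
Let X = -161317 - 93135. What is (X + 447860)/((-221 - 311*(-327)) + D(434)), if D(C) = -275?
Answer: 193408/101201 ≈ 1.9111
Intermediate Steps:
X = -254452
(X + 447860)/((-221 - 311*(-327)) + D(434)) = (-254452 + 447860)/((-221 - 311*(-327)) - 275) = 193408/((-221 + 101697) - 275) = 193408/(101476 - 275) = 193408/101201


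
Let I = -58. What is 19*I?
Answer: -1102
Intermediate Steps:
19*I = 19*(-58) = -1102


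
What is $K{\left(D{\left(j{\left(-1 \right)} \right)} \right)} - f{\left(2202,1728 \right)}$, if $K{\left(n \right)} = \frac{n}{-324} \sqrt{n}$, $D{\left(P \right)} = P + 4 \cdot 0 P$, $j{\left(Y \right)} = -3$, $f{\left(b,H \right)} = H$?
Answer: $-1728 + \frac{i \sqrt{3}}{108} \approx -1728.0 + 0.016037 i$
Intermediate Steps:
$D{\left(P \right)} = P$ ($D{\left(P \right)} = P + 0 P = P + 0 = P$)
$K{\left(n \right)} = - \frac{n^{\frac{3}{2}}}{324}$ ($K{\left(n \right)} = n \left(- \frac{1}{324}\right) \sqrt{n} = - \frac{n}{324} \sqrt{n} = - \frac{n^{\frac{3}{2}}}{324}$)
$K{\left(D{\left(j{\left(-1 \right)} \right)} \right)} - f{\left(2202,1728 \right)} = - \frac{\left(-3\right)^{\frac{3}{2}}}{324} - 1728 = - \frac{\left(-3\right) i \sqrt{3}}{324} - 1728 = \frac{i \sqrt{3}}{108} - 1728 = -1728 + \frac{i \sqrt{3}}{108}$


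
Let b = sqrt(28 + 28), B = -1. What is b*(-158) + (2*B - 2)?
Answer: -4 - 316*sqrt(14) ≈ -1186.4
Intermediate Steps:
b = 2*sqrt(14) (b = sqrt(56) = 2*sqrt(14) ≈ 7.4833)
b*(-158) + (2*B - 2) = (2*sqrt(14))*(-158) + (2*(-1) - 2) = -316*sqrt(14) + (-2 - 2) = -316*sqrt(14) - 4 = -4 - 316*sqrt(14)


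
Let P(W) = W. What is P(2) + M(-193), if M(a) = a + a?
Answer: -384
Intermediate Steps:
M(a) = 2*a
P(2) + M(-193) = 2 + 2*(-193) = 2 - 386 = -384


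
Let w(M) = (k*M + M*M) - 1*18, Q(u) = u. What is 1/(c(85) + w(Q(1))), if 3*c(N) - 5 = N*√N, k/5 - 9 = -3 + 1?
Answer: -59/203548 + 85*√85/203548 ≈ 0.0035601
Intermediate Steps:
k = 35 (k = 45 + 5*(-3 + 1) = 45 + 5*(-2) = 45 - 10 = 35)
c(N) = 5/3 + N^(3/2)/3 (c(N) = 5/3 + (N*√N)/3 = 5/3 + N^(3/2)/3)
w(M) = -18 + M² + 35*M (w(M) = (35*M + M*M) - 1*18 = (35*M + M²) - 18 = (M² + 35*M) - 18 = -18 + M² + 35*M)
1/(c(85) + w(Q(1))) = 1/((5/3 + 85^(3/2)/3) + (-18 + 1² + 35*1)) = 1/((5/3 + (85*√85)/3) + (-18 + 1 + 35)) = 1/((5/3 + 85*√85/3) + 18) = 1/(59/3 + 85*√85/3)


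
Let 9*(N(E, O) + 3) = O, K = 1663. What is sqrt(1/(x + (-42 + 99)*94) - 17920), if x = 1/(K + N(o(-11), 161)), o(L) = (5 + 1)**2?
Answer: I*sqrt(117315374437970318013)/80911167 ≈ 133.87*I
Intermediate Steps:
o(L) = 36 (o(L) = 6**2 = 36)
N(E, O) = -3 + O/9
x = 9/15101 (x = 1/(1663 + (-3 + (1/9)*161)) = 1/(1663 + (-3 + 161/9)) = 1/(1663 + 134/9) = 1/(15101/9) = 9/15101 ≈ 0.00059599)
sqrt(1/(x + (-42 + 99)*94) - 17920) = sqrt(1/(9/15101 + (-42 + 99)*94) - 17920) = sqrt(1/(9/15101 + 57*94) - 17920) = sqrt(1/(9/15101 + 5358) - 17920) = sqrt(1/(80911167/15101) - 17920) = sqrt(15101/80911167 - 17920) = sqrt(-1449928097539/80911167) = I*sqrt(117315374437970318013)/80911167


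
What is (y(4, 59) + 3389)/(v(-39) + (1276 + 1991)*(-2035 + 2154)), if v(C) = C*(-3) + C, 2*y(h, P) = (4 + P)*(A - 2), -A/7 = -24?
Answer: 8618/388851 ≈ 0.022163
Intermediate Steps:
A = 168 (A = -7*(-24) = 168)
y(h, P) = 332 + 83*P (y(h, P) = ((4 + P)*(168 - 2))/2 = ((4 + P)*166)/2 = (664 + 166*P)/2 = 332 + 83*P)
v(C) = -2*C (v(C) = -3*C + C = -2*C)
(y(4, 59) + 3389)/(v(-39) + (1276 + 1991)*(-2035 + 2154)) = ((332 + 83*59) + 3389)/(-2*(-39) + (1276 + 1991)*(-2035 + 2154)) = ((332 + 4897) + 3389)/(78 + 3267*119) = (5229 + 3389)/(78 + 388773) = 8618/388851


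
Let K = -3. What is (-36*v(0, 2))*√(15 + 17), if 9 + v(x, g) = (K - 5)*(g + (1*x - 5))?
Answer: -2160*√2 ≈ -3054.7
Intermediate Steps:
v(x, g) = 31 - 8*g - 8*x (v(x, g) = -9 + (-3 - 5)*(g + (1*x - 5)) = -9 - 8*(g + (x - 5)) = -9 - 8*(g + (-5 + x)) = -9 - 8*(-5 + g + x) = -9 + (40 - 8*g - 8*x) = 31 - 8*g - 8*x)
(-36*v(0, 2))*√(15 + 17) = (-36*(31 - 8*2 - 8*0))*√(15 + 17) = (-36*(31 - 16 + 0))*√32 = (-36*15)*(4*√2) = -2160*√2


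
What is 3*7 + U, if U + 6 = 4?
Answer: 19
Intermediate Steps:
U = -2 (U = -6 + 4 = -2)
3*7 + U = 3*7 - 2 = 21 - 2 = 19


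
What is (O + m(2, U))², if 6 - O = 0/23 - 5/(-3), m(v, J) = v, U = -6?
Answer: 361/9 ≈ 40.111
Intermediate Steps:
O = 13/3 (O = 6 - (0/23 - 5/(-3)) = 6 - (0*(1/23) - 5*(-⅓)) = 6 - (0 + 5/3) = 6 - 1*5/3 = 6 - 5/3 = 13/3 ≈ 4.3333)
(O + m(2, U))² = (13/3 + 2)² = (19/3)² = 361/9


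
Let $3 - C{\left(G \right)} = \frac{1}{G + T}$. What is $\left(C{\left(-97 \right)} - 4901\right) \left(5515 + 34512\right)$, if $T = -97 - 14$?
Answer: $- \frac{3136832857}{16} \approx -1.9605 \cdot 10^{8}$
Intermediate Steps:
$T = -111$
$C{\left(G \right)} = 3 - \frac{1}{-111 + G}$ ($C{\left(G \right)} = 3 - \frac{1}{G - 111} = 3 - \frac{1}{-111 + G}$)
$\left(C{\left(-97 \right)} - 4901\right) \left(5515 + 34512\right) = \left(\frac{-334 + 3 \left(-97\right)}{-111 - 97} - 4901\right) \left(5515 + 34512\right) = \left(\frac{-334 - 291}{-208} - 4901\right) 40027 = \left(\left(- \frac{1}{208}\right) \left(-625\right) - 4901\right) 40027 = \left(\frac{625}{208} - 4901\right) 40027 = \left(- \frac{1018783}{208}\right) 40027 = - \frac{3136832857}{16}$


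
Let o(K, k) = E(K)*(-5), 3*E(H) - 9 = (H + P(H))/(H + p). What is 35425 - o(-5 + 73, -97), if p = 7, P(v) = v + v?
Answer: 531668/15 ≈ 35445.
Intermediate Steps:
P(v) = 2*v
E(H) = 3 + H/(7 + H) (E(H) = 3 + ((H + 2*H)/(H + 7))/3 = 3 + ((3*H)/(7 + H))/3 = 3 + (3*H/(7 + H))/3 = 3 + H/(7 + H))
o(K, k) = -5*(21 + 4*K)/(7 + K) (o(K, k) = ((21 + 4*K)/(7 + K))*(-5) = -5*(21 + 4*K)/(7 + K))
35425 - o(-5 + 73, -97) = 35425 - 5*(-21 - 4*(-5 + 73))/(7 + (-5 + 73)) = 35425 - 5*(-21 - 4*68)/(7 + 68) = 35425 - 5*(-21 - 272)/75 = 35425 - 5*(-293)/75 = 35425 - 1*(-293/15) = 35425 + 293/15 = 531668/15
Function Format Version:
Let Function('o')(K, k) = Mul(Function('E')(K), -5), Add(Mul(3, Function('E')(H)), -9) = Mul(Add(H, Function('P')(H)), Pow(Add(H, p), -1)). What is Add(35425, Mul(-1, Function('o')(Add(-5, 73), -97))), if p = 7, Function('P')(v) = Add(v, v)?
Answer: Rational(531668, 15) ≈ 35445.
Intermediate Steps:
Function('P')(v) = Mul(2, v)
Function('E')(H) = Add(3, Mul(H, Pow(Add(7, H), -1))) (Function('E')(H) = Add(3, Mul(Rational(1, 3), Mul(Add(H, Mul(2, H)), Pow(Add(H, 7), -1)))) = Add(3, Mul(Rational(1, 3), Mul(Mul(3, H), Pow(Add(7, H), -1)))) = Add(3, Mul(Rational(1, 3), Mul(3, H, Pow(Add(7, H), -1)))) = Add(3, Mul(H, Pow(Add(7, H), -1))))
Function('o')(K, k) = Mul(-5, Pow(Add(7, K), -1), Add(21, Mul(4, K))) (Function('o')(K, k) = Mul(Mul(Pow(Add(7, K), -1), Add(21, Mul(4, K))), -5) = Mul(-5, Pow(Add(7, K), -1), Add(21, Mul(4, K))))
Add(35425, Mul(-1, Function('o')(Add(-5, 73), -97))) = Add(35425, Mul(-1, Mul(5, Pow(Add(7, Add(-5, 73)), -1), Add(-21, Mul(-4, Add(-5, 73)))))) = Add(35425, Mul(-1, Mul(5, Pow(Add(7, 68), -1), Add(-21, Mul(-4, 68))))) = Add(35425, Mul(-1, Mul(5, Pow(75, -1), Add(-21, -272)))) = Add(35425, Mul(-1, Mul(5, Rational(1, 75), -293))) = Add(35425, Mul(-1, Rational(-293, 15))) = Add(35425, Rational(293, 15)) = Rational(531668, 15)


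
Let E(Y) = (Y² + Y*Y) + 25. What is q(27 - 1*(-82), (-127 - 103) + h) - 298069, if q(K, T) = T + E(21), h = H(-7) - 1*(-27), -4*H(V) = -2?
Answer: -594729/2 ≈ -2.9736e+5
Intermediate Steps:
H(V) = ½ (H(V) = -¼*(-2) = ½)
E(Y) = 25 + 2*Y² (E(Y) = (Y² + Y²) + 25 = 2*Y² + 25 = 25 + 2*Y²)
h = 55/2 (h = ½ - 1*(-27) = ½ + 27 = 55/2 ≈ 27.500)
q(K, T) = 907 + T (q(K, T) = T + (25 + 2*21²) = T + (25 + 2*441) = T + (25 + 882) = T + 907 = 907 + T)
q(27 - 1*(-82), (-127 - 103) + h) - 298069 = (907 + ((-127 - 103) + 55/2)) - 298069 = (907 + (-230 + 55/2)) - 298069 = (907 - 405/2) - 298069 = 1409/2 - 298069 = -594729/2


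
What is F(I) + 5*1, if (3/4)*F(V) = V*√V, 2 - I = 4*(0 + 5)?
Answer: 5 - 72*I*√2 ≈ 5.0 - 101.82*I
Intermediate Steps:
I = -18 (I = 2 - 4*(0 + 5) = 2 - 4*5 = 2 - 1*20 = 2 - 20 = -18)
F(V) = 4*V^(3/2)/3 (F(V) = 4*(V*√V)/3 = 4*V^(3/2)/3)
F(I) + 5*1 = 4*(-18)^(3/2)/3 + 5*1 = 4*(-54*I*√2)/3 + 5 = -72*I*√2 + 5 = 5 - 72*I*√2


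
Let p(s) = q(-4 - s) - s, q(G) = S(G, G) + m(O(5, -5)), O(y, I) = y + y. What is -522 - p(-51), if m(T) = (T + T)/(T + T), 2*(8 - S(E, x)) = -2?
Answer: -583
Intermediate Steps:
S(E, x) = 9 (S(E, x) = 8 - 1/2*(-2) = 8 + 1 = 9)
O(y, I) = 2*y
m(T) = 1 (m(T) = (2*T)/((2*T)) = (2*T)*(1/(2*T)) = 1)
q(G) = 10 (q(G) = 9 + 1 = 10)
p(s) = 10 - s
-522 - p(-51) = -522 - (10 - 1*(-51)) = -522 - (10 + 51) = -522 - 1*61 = -522 - 61 = -583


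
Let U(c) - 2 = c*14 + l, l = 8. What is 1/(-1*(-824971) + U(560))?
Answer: 1/832821 ≈ 1.2007e-6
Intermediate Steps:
U(c) = 10 + 14*c (U(c) = 2 + (c*14 + 8) = 2 + (14*c + 8) = 2 + (8 + 14*c) = 10 + 14*c)
1/(-1*(-824971) + U(560)) = 1/(-1*(-824971) + (10 + 14*560)) = 1/(824971 + (10 + 7840)) = 1/(824971 + 7850) = 1/832821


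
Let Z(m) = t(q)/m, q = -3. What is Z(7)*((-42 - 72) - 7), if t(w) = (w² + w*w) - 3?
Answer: -1815/7 ≈ -259.29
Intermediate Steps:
t(w) = -3 + 2*w² (t(w) = (w² + w²) - 3 = 2*w² - 3 = -3 + 2*w²)
Z(m) = 15/m (Z(m) = (-3 + 2*(-3)²)/m = (-3 + 2*9)/m = (-3 + 18)/m = 15/m)
Z(7)*((-42 - 72) - 7) = (15/7)*((-42 - 72) - 7) = (15*(⅐))*(-114 - 7) = (15/7)*(-121) = -1815/7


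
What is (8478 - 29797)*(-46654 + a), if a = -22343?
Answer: 1470947043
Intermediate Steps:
(8478 - 29797)*(-46654 + a) = (8478 - 29797)*(-46654 - 22343) = -21319*(-68997) = 1470947043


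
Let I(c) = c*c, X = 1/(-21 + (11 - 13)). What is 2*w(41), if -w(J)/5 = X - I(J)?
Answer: 386640/23 ≈ 16810.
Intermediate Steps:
X = -1/23 (X = 1/(-21 - 2) = 1/(-23) = -1/23 ≈ -0.043478)
I(c) = c²
w(J) = 5/23 + 5*J² (w(J) = -5*(-1/23 - J²) = 5/23 + 5*J²)
2*w(41) = 2*(5/23 + 5*41²) = 2*(5/23 + 5*1681) = 2*(5/23 + 8405) = 2*(193320/23) = 386640/23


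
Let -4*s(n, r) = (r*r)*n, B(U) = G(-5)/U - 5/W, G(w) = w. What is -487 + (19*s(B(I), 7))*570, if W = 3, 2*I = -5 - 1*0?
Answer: -89419/2 ≈ -44710.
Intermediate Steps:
I = -5/2 (I = (-5 - 1*0)/2 = (-5 + 0)/2 = (1/2)*(-5) = -5/2 ≈ -2.5000)
B(U) = -5/3 - 5/U (B(U) = -5/U - 5/3 = -5/3 - 5/U)
s(n, r) = -n*r**2/4 (s(n, r) = -r*r*n/4 = -r**2*n/4 = -n*r**2/4)
-487 + (19*s(B(I), 7))*570 = -487 + (19*(-1/4*(-5/3 - 5/(-5/2))*7**2))*570 = -487 + (19*(-1/4*(-5/3 - 5*(-2/5))*49))*570 = -487 + (19*(-1/4*(-5/3 + 2)*49))*570 = -487 + (19*(-1/4*1/3*49))*570 = -487 + (19*(-49/12))*570 = -487 - 931/12*570 = -487 - 88445/2 = -89419/2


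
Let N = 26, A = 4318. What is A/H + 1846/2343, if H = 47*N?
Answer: 87133/20163 ≈ 4.3214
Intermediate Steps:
H = 1222 (H = 47*26 = 1222)
A/H + 1846/2343 = 4318/1222 + 1846/2343 = 4318*(1/1222) + 1846*(1/2343) = 2159/611 + 26/33 = 87133/20163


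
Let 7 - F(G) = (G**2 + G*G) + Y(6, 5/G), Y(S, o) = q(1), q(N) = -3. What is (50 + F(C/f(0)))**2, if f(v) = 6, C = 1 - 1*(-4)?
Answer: 1113025/324 ≈ 3435.3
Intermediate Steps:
C = 5 (C = 1 + 4 = 5)
Y(S, o) = -3
F(G) = 10 - 2*G**2 (F(G) = 7 - ((G**2 + G*G) - 3) = 7 - ((G**2 + G**2) - 3) = 7 - (2*G**2 - 3) = 7 - (-3 + 2*G**2) = 7 + (3 - 2*G**2) = 10 - 2*G**2)
(50 + F(C/f(0)))**2 = (50 + (10 - 2*(5/6)**2))**2 = (50 + (10 - 2*25/36))**2 = (50 + (10 - 25/18))**2 = (50 + 155/18)**2 = (1055/18)**2 = 1113025/324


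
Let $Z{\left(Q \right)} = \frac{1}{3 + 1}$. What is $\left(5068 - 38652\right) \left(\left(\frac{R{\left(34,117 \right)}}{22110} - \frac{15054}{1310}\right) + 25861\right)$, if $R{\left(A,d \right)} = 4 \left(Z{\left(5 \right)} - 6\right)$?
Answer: $- \frac{1257229996757576}{1448205} \approx -8.6813 \cdot 10^{8}$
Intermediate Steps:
$Z{\left(Q \right)} = \frac{1}{4}$
$R{\left(A,d \right)} = -23$ ($R{\left(A,d \right)} = 4 \left(\frac{1}{4} - 6\right) = 4 \left(- \frac{23}{4}\right) = -23$)
$\left(5068 - 38652\right) \left(\left(\frac{R{\left(34,117 \right)}}{22110} - \frac{15054}{1310}\right) + 25861\right) = \left(5068 - 38652\right) \left(\left(- \frac{23}{22110} - \frac{15054}{1310}\right) + 25861\right) = - 33584 \left(\left(\left(-23\right) \frac{1}{22110} - \frac{7527}{655}\right) + 25861\right) = - 33584 \left(\left(- \frac{23}{22110} - \frac{7527}{655}\right) + 25861\right) = - 33584 \left(- \frac{33287407}{2896410} + 25861\right) = \left(-33584\right) \frac{74870771603}{2896410} = - \frac{1257229996757576}{1448205}$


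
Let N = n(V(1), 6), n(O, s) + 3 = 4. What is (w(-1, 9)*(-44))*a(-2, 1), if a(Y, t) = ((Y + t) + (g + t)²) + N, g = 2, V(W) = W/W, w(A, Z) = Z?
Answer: -3564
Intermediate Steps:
V(W) = 1
n(O, s) = 1 (n(O, s) = -3 + 4 = 1)
N = 1
a(Y, t) = 1 + Y + t + (2 + t)² (a(Y, t) = ((Y + t) + (2 + t)²) + 1 = (Y + t + (2 + t)²) + 1 = 1 + Y + t + (2 + t)²)
(w(-1, 9)*(-44))*a(-2, 1) = (9*(-44))*(1 - 2 + 1 + (2 + 1)²) = -396*(1 - 2 + 1 + 3²) = -396*(1 - 2 + 1 + 9) = -396*9 = -3564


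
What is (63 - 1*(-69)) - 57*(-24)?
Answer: 1500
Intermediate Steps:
(63 - 1*(-69)) - 57*(-24) = (63 + 69) + 1368 = 132 + 1368 = 1500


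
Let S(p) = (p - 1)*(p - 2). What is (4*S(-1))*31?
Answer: 744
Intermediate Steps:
S(p) = (-1 + p)*(-2 + p)
(4*S(-1))*31 = (4*(2 + (-1)² - 3*(-1)))*31 = (4*(2 + 1 + 3))*31 = (4*6)*31 = 24*31 = 744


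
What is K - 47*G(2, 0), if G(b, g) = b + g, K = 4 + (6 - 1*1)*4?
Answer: -70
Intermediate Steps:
K = 24 (K = 4 + (6 - 1)*4 = 4 + 5*4 = 4 + 20 = 24)
K - 47*G(2, 0) = 24 - 47*(2 + 0) = 24 - 47*2 = 24 - 94 = -70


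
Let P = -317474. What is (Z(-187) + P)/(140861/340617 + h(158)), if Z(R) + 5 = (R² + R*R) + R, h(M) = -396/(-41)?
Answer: -3459595095216/140659633 ≈ -24596.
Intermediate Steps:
h(M) = 396/41 (h(M) = -396*(-1/41) = 396/41)
Z(R) = -5 + R + 2*R² (Z(R) = -5 + ((R² + R*R) + R) = -5 + ((R² + R²) + R) = -5 + (2*R² + R) = -5 + (R + 2*R²) = -5 + R + 2*R²)
(Z(-187) + P)/(140861/340617 + h(158)) = ((-5 - 187 + 2*(-187)²) - 317474)/(140861/340617 + 396/41) = ((-5 - 187 + 2*34969) - 317474)/(140861*(1/340617) + 396/41) = ((-5 - 187 + 69938) - 317474)/(140861/340617 + 396/41) = (69746 - 317474)/(140659633/13965297) = -247728*13965297/140659633 = -3459595095216/140659633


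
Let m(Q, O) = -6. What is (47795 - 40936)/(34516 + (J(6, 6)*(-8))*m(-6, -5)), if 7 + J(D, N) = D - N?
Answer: 6859/34180 ≈ 0.20067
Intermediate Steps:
J(D, N) = -7 + D - N (J(D, N) = -7 + (D - N) = -7 + D - N)
(47795 - 40936)/(34516 + (J(6, 6)*(-8))*m(-6, -5)) = (47795 - 40936)/(34516 + ((-7 + 6 - 1*6)*(-8))*(-6)) = 6859/(34516 + ((-7 + 6 - 6)*(-8))*(-6)) = 6859/(34516 - 7*(-8)*(-6)) = 6859/(34516 + 56*(-6)) = 6859/(34516 - 336) = 6859/34180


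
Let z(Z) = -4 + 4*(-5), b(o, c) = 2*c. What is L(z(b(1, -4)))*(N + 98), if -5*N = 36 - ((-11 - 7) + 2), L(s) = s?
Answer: -10512/5 ≈ -2102.4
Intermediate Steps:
z(Z) = -24 (z(Z) = -4 - 20 = -24)
N = -52/5 (N = -(36 - ((-11 - 7) + 2))/5 = -(36 - (-18 + 2))/5 = -(36 - 1*(-16))/5 = -(36 + 16)/5 = -⅕*52 = -52/5 ≈ -10.400)
L(z(b(1, -4)))*(N + 98) = -24*(-52/5 + 98) = -24*438/5 = -10512/5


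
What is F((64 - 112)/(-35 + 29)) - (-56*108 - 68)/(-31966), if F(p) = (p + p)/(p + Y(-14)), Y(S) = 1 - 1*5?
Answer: 5534/1453 ≈ 3.8087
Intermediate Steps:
Y(S) = -4 (Y(S) = 1 - 5 = -4)
F(p) = 2*p/(-4 + p) (F(p) = (p + p)/(p - 4) = (2*p)/(-4 + p) = 2*p/(-4 + p))
F((64 - 112)/(-35 + 29)) - (-56*108 - 68)/(-31966) = 2*((64 - 112)/(-35 + 29))/(-4 + (64 - 112)/(-35 + 29)) - (-56*108 - 68)/(-31966) = 2*(-48/(-6))/(-4 - 48/(-6)) - (-6048 - 68)*(-1)/31966 = 2*(-48*(-⅙))/(-4 - 48*(-⅙)) - (-6116)*(-1)/31966 = 2*8/(-4 + 8) - 1*278/1453 = 2*8/4 - 278/1453 = 2*8*(¼) - 278/1453 = 4 - 278/1453 = 5534/1453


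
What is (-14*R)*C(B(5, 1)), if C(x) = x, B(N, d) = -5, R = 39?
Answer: 2730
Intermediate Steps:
(-14*R)*C(B(5, 1)) = -14*39*(-5) = -546*(-5) = 2730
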